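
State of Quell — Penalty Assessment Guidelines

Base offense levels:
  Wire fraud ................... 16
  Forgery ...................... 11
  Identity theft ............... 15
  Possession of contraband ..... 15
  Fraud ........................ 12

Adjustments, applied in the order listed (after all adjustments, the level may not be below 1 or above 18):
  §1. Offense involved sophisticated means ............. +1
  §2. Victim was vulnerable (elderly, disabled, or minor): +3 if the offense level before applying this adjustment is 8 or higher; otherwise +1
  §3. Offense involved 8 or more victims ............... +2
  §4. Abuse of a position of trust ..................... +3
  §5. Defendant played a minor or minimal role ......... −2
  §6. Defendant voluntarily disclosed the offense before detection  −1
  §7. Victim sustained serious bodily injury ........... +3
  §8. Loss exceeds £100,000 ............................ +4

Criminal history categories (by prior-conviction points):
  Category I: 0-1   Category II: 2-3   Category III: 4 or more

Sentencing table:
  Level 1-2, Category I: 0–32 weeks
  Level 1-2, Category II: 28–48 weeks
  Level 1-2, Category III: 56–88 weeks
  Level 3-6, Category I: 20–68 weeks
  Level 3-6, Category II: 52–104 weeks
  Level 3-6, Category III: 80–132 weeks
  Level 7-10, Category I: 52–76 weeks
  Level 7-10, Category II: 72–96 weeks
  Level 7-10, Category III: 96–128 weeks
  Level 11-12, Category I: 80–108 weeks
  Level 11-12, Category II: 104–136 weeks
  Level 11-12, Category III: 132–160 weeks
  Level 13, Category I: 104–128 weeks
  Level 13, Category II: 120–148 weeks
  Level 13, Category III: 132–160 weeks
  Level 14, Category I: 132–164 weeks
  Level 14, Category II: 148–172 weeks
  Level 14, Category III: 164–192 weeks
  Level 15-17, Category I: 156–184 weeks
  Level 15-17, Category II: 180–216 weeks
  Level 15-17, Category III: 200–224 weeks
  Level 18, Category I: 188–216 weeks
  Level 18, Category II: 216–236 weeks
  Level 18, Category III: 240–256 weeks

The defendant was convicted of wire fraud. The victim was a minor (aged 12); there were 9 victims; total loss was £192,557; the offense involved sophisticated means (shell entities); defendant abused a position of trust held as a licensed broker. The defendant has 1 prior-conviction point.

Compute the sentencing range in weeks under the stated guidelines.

188-216 weeks

Base offense level for wire fraud: 16.
§1 applies: 16 + 1 = 17.
§2 applies (level before this adjustment is 17 ≥ 8, so +3): 17 + 3 = 20.
§3 applies: 20 + 2 = 22.
§4 applies: 22 + 3 = 25.
§5 does not apply.
§7 does not apply.
§8 applies: 25 + 4 = 29.
Level 29 exceeds the maximum of 18; capped at 18.
Final offense level: 18.
Criminal history: 1 prior point → Category I (0-1).
Level 18 falls in the 18 band.
Grid: Level 18 × Category I = 188-216 weeks.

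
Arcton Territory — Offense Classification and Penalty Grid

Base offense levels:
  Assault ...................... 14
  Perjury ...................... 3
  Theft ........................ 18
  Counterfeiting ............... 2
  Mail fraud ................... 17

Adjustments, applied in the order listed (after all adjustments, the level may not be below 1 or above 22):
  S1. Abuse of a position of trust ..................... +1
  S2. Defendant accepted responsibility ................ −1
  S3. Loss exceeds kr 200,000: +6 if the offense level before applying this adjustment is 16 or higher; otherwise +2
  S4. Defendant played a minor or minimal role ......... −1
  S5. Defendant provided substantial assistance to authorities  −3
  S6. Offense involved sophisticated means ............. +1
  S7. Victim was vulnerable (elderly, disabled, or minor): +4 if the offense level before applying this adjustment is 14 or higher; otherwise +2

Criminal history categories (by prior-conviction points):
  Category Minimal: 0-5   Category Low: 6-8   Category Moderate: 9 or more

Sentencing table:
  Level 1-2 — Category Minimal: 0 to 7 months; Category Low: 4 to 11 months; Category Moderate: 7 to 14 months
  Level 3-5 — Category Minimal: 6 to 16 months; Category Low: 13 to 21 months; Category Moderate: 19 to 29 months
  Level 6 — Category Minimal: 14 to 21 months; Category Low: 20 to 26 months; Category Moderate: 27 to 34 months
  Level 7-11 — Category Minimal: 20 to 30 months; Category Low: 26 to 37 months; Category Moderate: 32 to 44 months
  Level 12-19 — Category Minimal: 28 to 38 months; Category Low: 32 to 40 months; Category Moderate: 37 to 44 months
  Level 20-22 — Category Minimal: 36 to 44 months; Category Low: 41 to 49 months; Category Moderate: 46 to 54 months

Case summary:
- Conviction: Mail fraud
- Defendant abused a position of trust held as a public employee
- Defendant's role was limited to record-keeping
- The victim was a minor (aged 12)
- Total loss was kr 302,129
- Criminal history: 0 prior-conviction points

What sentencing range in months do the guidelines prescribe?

36-44 months

Base offense level for mail fraud: 17.
S1 applies: 17 + 1 = 18.
S2 does not apply.
S3 applies (level before this adjustment is 18 ≥ 16, so +6): 18 + 6 = 24.
S4 applies: 24 − 1 = 23.
S6 does not apply.
S7 applies (level before this adjustment is 23 ≥ 14, so +4): 23 + 4 = 27.
Level 27 exceeds the maximum of 22; capped at 22.
Final offense level: 22.
Criminal history: 0 prior points → Category Minimal (0-5).
Level 22 falls in the 20-22 band.
Grid: Level 20-22 × Category Minimal = 36-44 months.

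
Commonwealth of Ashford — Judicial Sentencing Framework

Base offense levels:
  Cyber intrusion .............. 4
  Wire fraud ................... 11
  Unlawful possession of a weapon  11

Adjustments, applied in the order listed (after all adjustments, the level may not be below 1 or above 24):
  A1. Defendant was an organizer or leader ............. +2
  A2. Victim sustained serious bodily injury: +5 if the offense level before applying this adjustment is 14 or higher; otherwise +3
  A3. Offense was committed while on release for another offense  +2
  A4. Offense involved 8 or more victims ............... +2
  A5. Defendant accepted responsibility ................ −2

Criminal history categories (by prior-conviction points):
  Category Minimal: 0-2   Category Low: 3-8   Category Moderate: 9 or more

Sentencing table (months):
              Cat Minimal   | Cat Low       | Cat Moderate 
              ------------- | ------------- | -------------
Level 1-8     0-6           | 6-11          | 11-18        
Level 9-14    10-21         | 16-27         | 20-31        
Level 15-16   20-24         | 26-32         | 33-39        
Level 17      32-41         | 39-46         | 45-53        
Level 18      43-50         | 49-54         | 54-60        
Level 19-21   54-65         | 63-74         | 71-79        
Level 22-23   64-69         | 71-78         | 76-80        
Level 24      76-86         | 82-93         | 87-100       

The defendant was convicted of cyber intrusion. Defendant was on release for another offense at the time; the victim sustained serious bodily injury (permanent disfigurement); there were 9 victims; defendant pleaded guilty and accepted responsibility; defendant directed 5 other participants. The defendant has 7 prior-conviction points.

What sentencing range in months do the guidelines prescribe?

16-27 months

Base offense level for cyber intrusion: 4.
A1 applies: 4 + 2 = 6.
A2 applies (level before this adjustment is 6 < 14, so +3): 6 + 3 = 9.
A3 applies: 9 + 2 = 11.
A4 applies: 11 + 2 = 13.
A5 applies: 13 − 2 = 11.
Final offense level: 11.
Criminal history: 7 prior points → Category Low (3-8).
Level 11 falls in the 9-14 band.
Grid: Level 9-14 × Category Low = 16-27 months.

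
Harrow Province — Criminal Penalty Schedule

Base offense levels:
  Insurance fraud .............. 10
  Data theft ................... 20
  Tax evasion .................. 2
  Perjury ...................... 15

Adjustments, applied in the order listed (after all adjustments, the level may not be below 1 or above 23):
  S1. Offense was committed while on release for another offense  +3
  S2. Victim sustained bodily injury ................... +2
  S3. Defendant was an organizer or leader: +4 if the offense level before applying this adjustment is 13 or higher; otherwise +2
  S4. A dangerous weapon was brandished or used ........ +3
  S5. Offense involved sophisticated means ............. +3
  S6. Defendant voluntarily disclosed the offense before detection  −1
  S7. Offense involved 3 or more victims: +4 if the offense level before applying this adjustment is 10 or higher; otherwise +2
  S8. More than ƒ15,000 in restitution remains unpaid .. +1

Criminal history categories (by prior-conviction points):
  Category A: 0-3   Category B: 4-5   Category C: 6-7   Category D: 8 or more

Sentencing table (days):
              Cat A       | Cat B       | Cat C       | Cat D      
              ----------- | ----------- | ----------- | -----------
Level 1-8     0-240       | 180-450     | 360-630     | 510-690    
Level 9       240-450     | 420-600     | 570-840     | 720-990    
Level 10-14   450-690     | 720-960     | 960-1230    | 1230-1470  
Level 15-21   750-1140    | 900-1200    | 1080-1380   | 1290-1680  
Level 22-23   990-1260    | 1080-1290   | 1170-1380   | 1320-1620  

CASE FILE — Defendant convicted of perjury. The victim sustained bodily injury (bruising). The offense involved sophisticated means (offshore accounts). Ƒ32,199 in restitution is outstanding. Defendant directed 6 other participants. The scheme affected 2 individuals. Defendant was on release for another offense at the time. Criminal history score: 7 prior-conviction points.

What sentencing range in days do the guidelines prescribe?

Base offense level for perjury: 15.
S1 applies: 15 + 3 = 18.
S2 applies: 18 + 2 = 20.
S3 applies (level before this adjustment is 20 ≥ 13, so +4): 20 + 4 = 24.
S5 applies: 24 + 3 = 27.
S8 applies: 27 + 1 = 28.
Level 28 exceeds the maximum of 23; capped at 23.
Final offense level: 23.
Criminal history: 7 prior points → Category C (6-7).
Level 23 falls in the 22-23 band.
Grid: Level 22-23 × Category C = 1170-1380 days.

1170-1380 days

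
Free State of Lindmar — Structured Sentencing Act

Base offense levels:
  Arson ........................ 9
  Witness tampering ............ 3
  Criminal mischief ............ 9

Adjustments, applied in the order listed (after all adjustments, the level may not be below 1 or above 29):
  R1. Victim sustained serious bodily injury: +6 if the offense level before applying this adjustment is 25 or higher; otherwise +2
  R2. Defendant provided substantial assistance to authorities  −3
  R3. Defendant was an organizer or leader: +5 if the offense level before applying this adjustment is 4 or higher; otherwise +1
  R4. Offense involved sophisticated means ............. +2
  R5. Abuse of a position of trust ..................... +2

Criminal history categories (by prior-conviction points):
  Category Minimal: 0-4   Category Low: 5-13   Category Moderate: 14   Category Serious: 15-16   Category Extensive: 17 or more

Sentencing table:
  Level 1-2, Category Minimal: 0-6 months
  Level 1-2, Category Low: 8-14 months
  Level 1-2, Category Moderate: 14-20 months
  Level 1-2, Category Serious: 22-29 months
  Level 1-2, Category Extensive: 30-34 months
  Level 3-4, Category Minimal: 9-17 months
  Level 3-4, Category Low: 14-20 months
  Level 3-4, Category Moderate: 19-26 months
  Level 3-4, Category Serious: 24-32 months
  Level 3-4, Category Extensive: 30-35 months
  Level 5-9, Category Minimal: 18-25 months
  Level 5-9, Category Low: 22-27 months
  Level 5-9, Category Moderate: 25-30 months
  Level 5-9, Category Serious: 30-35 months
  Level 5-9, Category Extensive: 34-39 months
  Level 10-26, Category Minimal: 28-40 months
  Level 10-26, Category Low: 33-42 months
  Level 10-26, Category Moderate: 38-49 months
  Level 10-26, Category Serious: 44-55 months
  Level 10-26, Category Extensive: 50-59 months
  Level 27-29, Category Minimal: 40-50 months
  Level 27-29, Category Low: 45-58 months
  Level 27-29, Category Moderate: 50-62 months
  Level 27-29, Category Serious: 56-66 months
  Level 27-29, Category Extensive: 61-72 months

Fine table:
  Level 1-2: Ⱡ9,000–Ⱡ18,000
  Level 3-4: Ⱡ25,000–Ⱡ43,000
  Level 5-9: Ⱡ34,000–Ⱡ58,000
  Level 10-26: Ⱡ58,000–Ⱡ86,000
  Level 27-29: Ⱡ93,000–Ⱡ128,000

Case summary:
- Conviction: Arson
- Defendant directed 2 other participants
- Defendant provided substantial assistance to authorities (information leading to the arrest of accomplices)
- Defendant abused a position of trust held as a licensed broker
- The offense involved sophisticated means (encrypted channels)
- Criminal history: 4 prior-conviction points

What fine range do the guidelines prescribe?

Base offense level for arson: 9.
R2 applies: 9 − 3 = 6.
R3 applies (level before this adjustment is 6 ≥ 4, so +5): 6 + 5 = 11.
R4 applies: 11 + 2 = 13.
R5 applies: 13 + 2 = 15.
Final offense level: 15.
Level 15 falls in the 10-26 band.
Fine table: Level 10-26 → Ⱡ58,000–Ⱡ86,000.

Ⱡ58,000–Ⱡ86,000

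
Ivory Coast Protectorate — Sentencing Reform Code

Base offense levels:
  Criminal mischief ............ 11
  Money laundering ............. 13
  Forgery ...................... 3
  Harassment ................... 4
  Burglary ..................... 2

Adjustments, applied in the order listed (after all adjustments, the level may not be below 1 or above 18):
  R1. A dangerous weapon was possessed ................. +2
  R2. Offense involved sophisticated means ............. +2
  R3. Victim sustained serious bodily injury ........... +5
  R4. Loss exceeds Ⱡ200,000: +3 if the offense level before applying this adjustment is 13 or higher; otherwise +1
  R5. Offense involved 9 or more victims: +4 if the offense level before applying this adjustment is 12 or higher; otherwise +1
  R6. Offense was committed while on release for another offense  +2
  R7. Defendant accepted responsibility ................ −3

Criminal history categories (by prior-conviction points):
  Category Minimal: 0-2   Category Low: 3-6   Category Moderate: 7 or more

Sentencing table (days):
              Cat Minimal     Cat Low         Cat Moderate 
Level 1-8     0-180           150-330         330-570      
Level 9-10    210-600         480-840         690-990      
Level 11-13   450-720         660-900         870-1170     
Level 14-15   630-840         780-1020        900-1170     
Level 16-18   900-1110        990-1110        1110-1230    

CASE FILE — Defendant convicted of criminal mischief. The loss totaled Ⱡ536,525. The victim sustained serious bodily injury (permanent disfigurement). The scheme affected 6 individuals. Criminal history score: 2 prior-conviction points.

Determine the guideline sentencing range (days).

900-1110 days

Base offense level for criminal mischief: 11.
R1 does not apply.
R2 does not apply.
R3 applies: 11 + 5 = 16.
R4 applies (level before this adjustment is 16 ≥ 13, so +3): 16 + 3 = 19.
R6 does not apply.
R7 does not apply.
Level 19 exceeds the maximum of 18; capped at 18.
Final offense level: 18.
Criminal history: 2 prior points → Category Minimal (0-2).
Level 18 falls in the 16-18 band.
Grid: Level 16-18 × Category Minimal = 900-1110 days.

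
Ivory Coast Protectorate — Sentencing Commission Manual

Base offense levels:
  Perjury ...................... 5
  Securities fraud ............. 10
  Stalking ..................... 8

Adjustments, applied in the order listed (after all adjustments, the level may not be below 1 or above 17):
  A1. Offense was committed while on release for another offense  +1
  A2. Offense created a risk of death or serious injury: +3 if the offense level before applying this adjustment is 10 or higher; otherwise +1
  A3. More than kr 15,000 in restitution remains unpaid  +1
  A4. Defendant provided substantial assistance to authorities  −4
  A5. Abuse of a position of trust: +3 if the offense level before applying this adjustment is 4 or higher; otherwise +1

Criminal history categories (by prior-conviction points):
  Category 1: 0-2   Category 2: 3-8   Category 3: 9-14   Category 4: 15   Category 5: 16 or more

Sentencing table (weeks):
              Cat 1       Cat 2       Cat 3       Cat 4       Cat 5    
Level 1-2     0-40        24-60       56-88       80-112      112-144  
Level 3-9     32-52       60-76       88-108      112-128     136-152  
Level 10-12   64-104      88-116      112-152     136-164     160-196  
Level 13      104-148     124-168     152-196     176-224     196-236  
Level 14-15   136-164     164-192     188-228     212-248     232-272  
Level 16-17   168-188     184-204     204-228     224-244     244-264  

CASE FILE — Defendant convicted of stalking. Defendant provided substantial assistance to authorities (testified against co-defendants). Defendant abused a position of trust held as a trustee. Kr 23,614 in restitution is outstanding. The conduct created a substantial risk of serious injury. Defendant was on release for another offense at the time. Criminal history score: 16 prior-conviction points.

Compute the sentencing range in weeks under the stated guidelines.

160-196 weeks

Base offense level for stalking: 8.
A1 applies: 8 + 1 = 9.
A2 applies (level before this adjustment is 9 < 10, so +1): 9 + 1 = 10.
A3 applies: 10 + 1 = 11.
A4 applies: 11 − 4 = 7.
A5 applies (level before this adjustment is 7 ≥ 4, so +3): 7 + 3 = 10.
Final offense level: 10.
Criminal history: 16 prior points → Category 5 (16+).
Level 10 falls in the 10-12 band.
Grid: Level 10-12 × Category 5 = 160-196 weeks.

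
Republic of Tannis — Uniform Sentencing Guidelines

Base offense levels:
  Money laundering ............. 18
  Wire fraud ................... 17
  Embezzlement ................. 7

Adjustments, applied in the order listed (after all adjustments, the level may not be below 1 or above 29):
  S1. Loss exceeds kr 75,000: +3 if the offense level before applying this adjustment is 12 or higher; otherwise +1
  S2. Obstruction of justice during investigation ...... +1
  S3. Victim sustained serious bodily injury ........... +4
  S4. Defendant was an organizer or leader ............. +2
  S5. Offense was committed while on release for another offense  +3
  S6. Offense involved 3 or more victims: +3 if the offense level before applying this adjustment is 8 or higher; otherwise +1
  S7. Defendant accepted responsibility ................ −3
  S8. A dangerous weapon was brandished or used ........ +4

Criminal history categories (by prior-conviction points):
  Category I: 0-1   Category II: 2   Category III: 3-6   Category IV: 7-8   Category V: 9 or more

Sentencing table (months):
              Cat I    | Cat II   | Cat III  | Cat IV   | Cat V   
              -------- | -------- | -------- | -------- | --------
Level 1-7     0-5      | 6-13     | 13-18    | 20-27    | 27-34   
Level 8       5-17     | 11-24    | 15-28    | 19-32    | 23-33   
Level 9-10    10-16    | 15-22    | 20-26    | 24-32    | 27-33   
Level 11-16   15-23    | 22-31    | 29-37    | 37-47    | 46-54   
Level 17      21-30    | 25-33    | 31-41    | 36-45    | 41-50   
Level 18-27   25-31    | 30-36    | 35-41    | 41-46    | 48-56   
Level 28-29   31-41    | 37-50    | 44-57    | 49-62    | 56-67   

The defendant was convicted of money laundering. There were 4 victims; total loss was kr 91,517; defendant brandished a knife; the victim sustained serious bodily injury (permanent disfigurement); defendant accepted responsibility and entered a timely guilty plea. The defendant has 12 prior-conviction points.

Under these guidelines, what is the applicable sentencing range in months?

56-67 months

Base offense level for money laundering: 18.
S1 applies (level before this adjustment is 18 ≥ 12, so +3): 18 + 3 = 21.
S3 applies: 21 + 4 = 25.
S4 does not apply.
S5 does not apply.
S6 applies (level before this adjustment is 25 ≥ 8, so +3): 25 + 3 = 28.
S7 applies: 28 − 3 = 25.
S8 applies: 25 + 4 = 29.
Final offense level: 29.
Criminal history: 12 prior points → Category V (9+).
Level 29 falls in the 28-29 band.
Grid: Level 28-29 × Category V = 56-67 months.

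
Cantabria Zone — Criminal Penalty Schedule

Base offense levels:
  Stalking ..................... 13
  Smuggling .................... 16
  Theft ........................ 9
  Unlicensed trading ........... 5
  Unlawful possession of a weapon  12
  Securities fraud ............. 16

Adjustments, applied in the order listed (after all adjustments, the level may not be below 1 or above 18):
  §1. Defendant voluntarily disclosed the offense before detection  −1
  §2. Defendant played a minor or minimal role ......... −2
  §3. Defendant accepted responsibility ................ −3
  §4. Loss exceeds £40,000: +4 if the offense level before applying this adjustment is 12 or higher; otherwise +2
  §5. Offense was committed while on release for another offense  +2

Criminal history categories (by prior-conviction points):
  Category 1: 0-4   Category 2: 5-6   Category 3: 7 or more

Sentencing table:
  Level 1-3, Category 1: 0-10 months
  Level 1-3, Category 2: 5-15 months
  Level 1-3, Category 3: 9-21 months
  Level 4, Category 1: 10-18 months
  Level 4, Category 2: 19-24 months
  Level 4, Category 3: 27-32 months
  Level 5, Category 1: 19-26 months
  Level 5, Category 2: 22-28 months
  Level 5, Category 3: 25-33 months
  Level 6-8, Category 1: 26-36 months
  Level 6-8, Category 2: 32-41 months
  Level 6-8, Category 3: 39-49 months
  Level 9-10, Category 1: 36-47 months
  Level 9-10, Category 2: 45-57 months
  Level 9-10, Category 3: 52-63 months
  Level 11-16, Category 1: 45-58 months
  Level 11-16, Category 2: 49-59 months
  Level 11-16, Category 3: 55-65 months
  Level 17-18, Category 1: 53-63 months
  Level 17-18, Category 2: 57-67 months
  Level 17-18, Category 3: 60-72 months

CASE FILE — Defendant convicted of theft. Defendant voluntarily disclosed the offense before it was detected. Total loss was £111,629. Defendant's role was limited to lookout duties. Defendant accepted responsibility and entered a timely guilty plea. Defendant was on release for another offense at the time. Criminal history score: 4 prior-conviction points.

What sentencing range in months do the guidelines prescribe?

Base offense level for theft: 9.
§1 applies: 9 − 1 = 8.
§2 applies: 8 − 2 = 6.
§3 applies: 6 − 3 = 3.
§4 applies (level before this adjustment is 3 < 12, so +2): 3 + 2 = 5.
§5 applies: 5 + 2 = 7.
Final offense level: 7.
Criminal history: 4 prior points → Category 1 (0-4).
Level 7 falls in the 6-8 band.
Grid: Level 6-8 × Category 1 = 26-36 months.

26-36 months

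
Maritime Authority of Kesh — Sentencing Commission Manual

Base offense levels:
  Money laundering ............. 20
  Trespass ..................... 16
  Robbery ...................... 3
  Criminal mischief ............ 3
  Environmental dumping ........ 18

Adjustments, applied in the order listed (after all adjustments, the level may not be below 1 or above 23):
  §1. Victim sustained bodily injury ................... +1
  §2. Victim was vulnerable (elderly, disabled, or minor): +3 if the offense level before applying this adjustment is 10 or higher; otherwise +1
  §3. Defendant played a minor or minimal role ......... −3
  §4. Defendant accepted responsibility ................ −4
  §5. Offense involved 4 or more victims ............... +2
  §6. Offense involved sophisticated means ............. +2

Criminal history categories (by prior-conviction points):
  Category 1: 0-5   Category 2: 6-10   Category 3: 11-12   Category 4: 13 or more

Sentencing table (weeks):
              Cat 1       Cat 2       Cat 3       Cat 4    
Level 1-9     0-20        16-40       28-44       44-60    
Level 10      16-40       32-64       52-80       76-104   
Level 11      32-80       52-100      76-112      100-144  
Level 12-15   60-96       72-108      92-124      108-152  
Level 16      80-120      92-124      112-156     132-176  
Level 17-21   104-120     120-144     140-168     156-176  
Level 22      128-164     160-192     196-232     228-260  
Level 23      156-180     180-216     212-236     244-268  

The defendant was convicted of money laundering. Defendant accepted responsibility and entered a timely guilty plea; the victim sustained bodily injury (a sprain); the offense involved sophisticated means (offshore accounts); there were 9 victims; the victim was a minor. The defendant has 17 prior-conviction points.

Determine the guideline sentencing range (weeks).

244-268 weeks

Base offense level for money laundering: 20.
§1 applies: 20 + 1 = 21.
§2 applies (level before this adjustment is 21 ≥ 10, so +3): 21 + 3 = 24.
§4 applies: 24 − 4 = 20.
§5 applies: 20 + 2 = 22.
§6 applies: 22 + 2 = 24.
Level 24 exceeds the maximum of 23; capped at 23.
Final offense level: 23.
Criminal history: 17 prior points → Category 4 (13+).
Level 23 falls in the 23 band.
Grid: Level 23 × Category 4 = 244-268 weeks.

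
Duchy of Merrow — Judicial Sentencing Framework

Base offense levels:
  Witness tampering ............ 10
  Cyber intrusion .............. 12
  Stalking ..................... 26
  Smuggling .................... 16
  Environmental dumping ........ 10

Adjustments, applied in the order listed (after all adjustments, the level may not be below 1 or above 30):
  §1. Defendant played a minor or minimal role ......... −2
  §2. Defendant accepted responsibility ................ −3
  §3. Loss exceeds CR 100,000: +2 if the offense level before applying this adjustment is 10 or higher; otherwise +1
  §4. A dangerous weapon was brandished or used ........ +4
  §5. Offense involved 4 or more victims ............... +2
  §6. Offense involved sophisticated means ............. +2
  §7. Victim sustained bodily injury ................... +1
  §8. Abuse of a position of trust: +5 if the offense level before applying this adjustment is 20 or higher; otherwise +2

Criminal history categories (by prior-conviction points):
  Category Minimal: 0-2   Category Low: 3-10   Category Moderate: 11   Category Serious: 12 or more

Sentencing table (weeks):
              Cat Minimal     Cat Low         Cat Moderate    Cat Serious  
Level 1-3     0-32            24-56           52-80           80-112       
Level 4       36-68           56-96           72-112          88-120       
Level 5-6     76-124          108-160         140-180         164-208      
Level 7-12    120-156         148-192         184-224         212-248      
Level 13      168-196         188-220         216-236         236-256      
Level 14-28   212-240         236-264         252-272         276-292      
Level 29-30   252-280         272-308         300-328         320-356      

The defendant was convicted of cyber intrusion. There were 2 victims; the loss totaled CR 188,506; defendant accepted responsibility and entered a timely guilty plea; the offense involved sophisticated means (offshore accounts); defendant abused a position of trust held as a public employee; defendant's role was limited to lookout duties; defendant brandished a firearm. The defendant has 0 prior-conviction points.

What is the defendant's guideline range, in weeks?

Base offense level for cyber intrusion: 12.
§1 applies: 12 − 2 = 10.
§2 applies: 10 − 3 = 7.
§3 applies (level before this adjustment is 7 < 10, so +1): 7 + 1 = 8.
§4 applies: 8 + 4 = 12.
§5 does not apply.
§6 applies: 12 + 2 = 14.
§7 does not apply.
§8 applies (level before this adjustment is 14 < 20, so +2): 14 + 2 = 16.
Final offense level: 16.
Criminal history: 0 prior points → Category Minimal (0-2).
Level 16 falls in the 14-28 band.
Grid: Level 14-28 × Category Minimal = 212-240 weeks.

212-240 weeks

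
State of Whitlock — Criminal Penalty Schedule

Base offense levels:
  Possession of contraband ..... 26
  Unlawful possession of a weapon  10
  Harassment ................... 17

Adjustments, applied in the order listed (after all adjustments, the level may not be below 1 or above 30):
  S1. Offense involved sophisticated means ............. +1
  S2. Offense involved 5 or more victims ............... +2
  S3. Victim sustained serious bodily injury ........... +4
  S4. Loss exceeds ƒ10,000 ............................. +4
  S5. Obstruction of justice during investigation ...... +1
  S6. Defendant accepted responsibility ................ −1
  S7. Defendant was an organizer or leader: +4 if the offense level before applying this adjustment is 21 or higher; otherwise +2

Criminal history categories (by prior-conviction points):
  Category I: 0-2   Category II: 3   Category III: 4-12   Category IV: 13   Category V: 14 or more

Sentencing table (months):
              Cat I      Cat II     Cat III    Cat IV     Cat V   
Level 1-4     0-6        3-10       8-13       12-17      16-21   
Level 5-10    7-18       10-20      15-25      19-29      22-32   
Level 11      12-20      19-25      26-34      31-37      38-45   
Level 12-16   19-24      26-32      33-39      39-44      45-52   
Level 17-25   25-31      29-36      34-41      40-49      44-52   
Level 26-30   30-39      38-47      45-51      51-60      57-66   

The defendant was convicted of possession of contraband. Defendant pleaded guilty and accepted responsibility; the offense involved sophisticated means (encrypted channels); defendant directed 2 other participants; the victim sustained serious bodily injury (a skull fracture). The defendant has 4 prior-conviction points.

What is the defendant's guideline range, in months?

45-51 months

Base offense level for possession of contraband: 26.
S1 applies: 26 + 1 = 27.
S3 applies: 27 + 4 = 31.
S5 does not apply.
S6 applies: 31 − 1 = 30.
S7 applies (level before this adjustment is 30 ≥ 21, so +4): 30 + 4 = 34.
Level 34 exceeds the maximum of 30; capped at 30.
Final offense level: 30.
Criminal history: 4 prior points → Category III (4-12).
Level 30 falls in the 26-30 band.
Grid: Level 26-30 × Category III = 45-51 months.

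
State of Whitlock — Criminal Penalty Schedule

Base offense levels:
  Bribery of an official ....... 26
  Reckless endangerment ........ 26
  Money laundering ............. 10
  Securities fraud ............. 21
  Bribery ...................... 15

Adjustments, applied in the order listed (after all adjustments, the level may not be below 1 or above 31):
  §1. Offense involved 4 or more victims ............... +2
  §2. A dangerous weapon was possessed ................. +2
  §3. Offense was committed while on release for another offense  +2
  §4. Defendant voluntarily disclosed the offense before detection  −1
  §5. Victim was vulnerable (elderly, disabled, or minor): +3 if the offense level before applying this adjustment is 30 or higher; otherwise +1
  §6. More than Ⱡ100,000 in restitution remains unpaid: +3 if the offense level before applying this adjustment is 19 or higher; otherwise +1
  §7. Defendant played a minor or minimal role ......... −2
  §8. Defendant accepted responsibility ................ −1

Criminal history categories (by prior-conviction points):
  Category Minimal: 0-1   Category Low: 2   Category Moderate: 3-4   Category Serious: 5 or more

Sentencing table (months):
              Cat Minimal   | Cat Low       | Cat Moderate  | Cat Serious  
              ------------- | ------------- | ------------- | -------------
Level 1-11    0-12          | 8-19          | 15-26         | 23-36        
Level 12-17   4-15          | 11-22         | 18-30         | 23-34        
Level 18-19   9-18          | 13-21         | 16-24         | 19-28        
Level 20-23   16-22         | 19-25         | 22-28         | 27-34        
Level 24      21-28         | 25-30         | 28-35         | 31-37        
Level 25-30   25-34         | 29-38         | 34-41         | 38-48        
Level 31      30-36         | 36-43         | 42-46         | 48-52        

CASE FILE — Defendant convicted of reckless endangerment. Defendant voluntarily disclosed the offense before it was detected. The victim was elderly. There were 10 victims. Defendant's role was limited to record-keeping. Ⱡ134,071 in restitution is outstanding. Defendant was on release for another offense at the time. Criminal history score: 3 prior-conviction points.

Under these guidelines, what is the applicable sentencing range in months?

42-46 months

Base offense level for reckless endangerment: 26.
§1 applies: 26 + 2 = 28.
§2 does not apply.
§3 applies: 28 + 2 = 30.
§4 applies: 30 − 1 = 29.
§5 applies (level before this adjustment is 29 < 30, so +1): 29 + 1 = 30.
§6 applies (level before this adjustment is 30 ≥ 19, so +3): 30 + 3 = 33.
§7 applies: 33 − 2 = 31.
Final offense level: 31.
Criminal history: 3 prior points → Category Moderate (3-4).
Level 31 falls in the 31 band.
Grid: Level 31 × Category Moderate = 42-46 months.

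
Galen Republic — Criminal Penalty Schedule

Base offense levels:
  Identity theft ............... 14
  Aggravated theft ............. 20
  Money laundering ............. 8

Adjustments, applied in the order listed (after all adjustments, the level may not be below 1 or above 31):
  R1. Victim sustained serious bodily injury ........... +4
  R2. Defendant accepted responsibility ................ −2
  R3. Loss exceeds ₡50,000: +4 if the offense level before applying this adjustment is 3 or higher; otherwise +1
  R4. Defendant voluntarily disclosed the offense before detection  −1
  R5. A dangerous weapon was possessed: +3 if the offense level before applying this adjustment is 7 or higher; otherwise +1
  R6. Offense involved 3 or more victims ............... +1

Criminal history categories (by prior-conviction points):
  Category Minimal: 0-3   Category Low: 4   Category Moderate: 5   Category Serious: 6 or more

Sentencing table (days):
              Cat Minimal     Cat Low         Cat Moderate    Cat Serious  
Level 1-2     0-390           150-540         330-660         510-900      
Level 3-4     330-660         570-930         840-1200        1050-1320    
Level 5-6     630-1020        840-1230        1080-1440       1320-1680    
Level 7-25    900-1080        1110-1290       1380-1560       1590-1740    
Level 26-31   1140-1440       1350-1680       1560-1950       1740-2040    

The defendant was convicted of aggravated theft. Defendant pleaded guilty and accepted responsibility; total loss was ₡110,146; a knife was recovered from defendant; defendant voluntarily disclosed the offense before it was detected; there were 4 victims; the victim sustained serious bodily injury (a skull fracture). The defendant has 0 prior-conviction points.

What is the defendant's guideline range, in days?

Base offense level for aggravated theft: 20.
R1 applies: 20 + 4 = 24.
R2 applies: 24 − 2 = 22.
R3 applies (level before this adjustment is 22 ≥ 3, so +4): 22 + 4 = 26.
R4 applies: 26 − 1 = 25.
R5 applies (level before this adjustment is 25 ≥ 7, so +3): 25 + 3 = 28.
R6 applies: 28 + 1 = 29.
Final offense level: 29.
Criminal history: 0 prior points → Category Minimal (0-3).
Level 29 falls in the 26-31 band.
Grid: Level 26-31 × Category Minimal = 1140-1440 days.

1140-1440 days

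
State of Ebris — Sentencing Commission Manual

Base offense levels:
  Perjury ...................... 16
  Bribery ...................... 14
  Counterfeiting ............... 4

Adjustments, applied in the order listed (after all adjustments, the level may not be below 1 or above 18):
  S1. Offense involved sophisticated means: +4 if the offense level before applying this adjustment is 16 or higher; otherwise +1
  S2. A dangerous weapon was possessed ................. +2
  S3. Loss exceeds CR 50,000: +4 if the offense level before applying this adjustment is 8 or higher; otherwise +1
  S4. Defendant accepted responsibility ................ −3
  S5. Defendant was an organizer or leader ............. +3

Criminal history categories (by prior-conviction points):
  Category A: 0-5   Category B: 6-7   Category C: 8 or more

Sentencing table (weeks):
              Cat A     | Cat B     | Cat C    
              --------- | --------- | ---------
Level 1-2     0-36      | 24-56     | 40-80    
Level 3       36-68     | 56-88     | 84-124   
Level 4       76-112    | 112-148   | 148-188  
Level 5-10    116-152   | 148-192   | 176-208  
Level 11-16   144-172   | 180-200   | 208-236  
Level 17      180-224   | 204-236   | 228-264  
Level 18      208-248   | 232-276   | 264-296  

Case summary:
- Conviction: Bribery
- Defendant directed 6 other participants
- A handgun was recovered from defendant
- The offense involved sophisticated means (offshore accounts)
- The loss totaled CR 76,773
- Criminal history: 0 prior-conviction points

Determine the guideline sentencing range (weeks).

208-248 weeks

Base offense level for bribery: 14.
S1 applies (level before this adjustment is 14 < 16, so +1): 14 + 1 = 15.
S2 applies: 15 + 2 = 17.
S3 applies (level before this adjustment is 17 ≥ 8, so +4): 17 + 4 = 21.
S4 does not apply.
S5 applies: 21 + 3 = 24.
Level 24 exceeds the maximum of 18; capped at 18.
Final offense level: 18.
Criminal history: 0 prior points → Category A (0-5).
Level 18 falls in the 18 band.
Grid: Level 18 × Category A = 208-248 weeks.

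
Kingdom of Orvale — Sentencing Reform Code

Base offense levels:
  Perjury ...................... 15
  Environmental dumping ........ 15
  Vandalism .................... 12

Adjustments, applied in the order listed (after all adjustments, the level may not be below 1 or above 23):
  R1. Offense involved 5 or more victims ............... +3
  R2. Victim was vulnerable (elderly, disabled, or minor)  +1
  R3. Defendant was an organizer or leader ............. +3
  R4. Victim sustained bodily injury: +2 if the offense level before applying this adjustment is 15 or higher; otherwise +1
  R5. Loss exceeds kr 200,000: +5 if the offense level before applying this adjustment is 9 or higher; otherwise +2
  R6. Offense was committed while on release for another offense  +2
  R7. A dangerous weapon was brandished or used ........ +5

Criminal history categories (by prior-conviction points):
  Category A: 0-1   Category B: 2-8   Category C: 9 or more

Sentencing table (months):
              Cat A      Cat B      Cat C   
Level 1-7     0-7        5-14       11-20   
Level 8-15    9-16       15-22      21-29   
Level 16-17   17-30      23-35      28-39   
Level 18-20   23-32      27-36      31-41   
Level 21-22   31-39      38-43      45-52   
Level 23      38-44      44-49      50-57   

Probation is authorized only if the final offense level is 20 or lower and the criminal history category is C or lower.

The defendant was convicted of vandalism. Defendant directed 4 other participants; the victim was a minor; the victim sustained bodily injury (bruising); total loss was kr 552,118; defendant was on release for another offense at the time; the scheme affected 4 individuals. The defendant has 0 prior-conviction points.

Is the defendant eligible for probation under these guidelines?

Base offense level for vandalism: 12.
R1 does not apply.
R2 applies: 12 + 1 = 13.
R3 applies: 13 + 3 = 16.
R4 applies (level before this adjustment is 16 ≥ 15, so +2): 16 + 2 = 18.
R5 applies (level before this adjustment is 18 ≥ 9, so +5): 18 + 5 = 23.
R6 applies: 23 + 2 = 25.
R7 does not apply.
Level 25 exceeds the maximum of 23; capped at 23.
Final offense level: 23.
Criminal history: 0 prior points → Category A (0-1).
Level 23 falls in the 23 band.
Grid: Level 23 × Category A = 38-44 months.
Probation check: level 23 > 20 and category A ≤ C → not eligible.

No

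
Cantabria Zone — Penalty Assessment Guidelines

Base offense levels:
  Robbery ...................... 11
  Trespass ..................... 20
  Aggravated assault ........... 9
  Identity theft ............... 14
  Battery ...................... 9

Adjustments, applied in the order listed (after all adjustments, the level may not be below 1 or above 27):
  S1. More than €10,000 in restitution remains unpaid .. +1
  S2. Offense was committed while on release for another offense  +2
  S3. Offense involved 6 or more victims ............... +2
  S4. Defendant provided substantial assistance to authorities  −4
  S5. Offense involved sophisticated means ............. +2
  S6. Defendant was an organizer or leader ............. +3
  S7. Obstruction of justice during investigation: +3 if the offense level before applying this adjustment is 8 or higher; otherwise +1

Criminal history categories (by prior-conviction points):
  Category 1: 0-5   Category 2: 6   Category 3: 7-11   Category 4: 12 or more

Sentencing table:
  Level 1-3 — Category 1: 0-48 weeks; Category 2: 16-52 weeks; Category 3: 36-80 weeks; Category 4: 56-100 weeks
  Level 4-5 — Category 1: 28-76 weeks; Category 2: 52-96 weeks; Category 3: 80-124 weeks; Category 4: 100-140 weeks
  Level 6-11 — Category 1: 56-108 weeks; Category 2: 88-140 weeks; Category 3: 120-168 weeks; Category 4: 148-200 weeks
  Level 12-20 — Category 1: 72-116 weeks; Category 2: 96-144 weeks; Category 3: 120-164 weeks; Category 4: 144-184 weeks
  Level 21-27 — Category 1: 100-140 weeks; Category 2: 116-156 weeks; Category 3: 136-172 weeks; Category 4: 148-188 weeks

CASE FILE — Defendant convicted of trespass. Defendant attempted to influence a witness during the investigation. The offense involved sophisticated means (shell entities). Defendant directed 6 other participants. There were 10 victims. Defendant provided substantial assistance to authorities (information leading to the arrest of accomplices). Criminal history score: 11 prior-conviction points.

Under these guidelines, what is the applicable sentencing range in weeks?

Base offense level for trespass: 20.
S3 applies: 20 + 2 = 22.
S4 applies: 22 − 4 = 18.
S5 applies: 18 + 2 = 20.
S6 applies: 20 + 3 = 23.
S7 applies (level before this adjustment is 23 ≥ 8, so +3): 23 + 3 = 26.
Final offense level: 26.
Criminal history: 11 prior points → Category 3 (7-11).
Level 26 falls in the 21-27 band.
Grid: Level 21-27 × Category 3 = 136-172 weeks.

136-172 weeks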